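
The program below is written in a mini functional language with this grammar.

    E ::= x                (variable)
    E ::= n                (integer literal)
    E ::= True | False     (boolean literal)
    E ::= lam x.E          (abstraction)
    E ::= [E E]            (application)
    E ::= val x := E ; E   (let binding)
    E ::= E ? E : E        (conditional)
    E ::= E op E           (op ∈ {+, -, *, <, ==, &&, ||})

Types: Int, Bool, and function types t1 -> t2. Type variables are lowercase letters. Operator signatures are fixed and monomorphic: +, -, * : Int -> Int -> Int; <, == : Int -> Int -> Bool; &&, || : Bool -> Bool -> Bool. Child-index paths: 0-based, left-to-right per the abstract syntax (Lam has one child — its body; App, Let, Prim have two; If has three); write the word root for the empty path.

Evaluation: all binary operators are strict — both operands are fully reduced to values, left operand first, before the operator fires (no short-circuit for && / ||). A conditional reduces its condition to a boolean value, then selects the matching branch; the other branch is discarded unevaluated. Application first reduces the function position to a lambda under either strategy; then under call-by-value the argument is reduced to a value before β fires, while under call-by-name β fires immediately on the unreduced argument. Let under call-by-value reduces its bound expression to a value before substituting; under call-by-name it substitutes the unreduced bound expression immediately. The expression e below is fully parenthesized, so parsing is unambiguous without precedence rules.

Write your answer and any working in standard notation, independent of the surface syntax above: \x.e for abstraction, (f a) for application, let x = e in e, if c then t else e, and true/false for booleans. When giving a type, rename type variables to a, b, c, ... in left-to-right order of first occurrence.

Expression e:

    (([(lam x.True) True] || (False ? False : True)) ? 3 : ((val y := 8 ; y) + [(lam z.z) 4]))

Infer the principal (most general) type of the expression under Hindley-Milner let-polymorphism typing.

Answer: Int

Derivation:
\x._ : a -> Bool
  unify a -> Bool ~ Bool -> b
  unify a ~ Bool
  unify Bool ~ b
_ _ : Bool
  unify Bool ~ Bool
  unify Bool ~ Bool
  unify Bool ~ Bool
  unify Bool ~ Bool
  unify Bool ~ Bool
let y : Int
y : Int
  unify Int ~ Int
z : c
\z._ : c -> c
  unify c -> c ~ Int -> d
  unify c ~ Int
  unify Int ~ d
_ _ : Int
  unify Int ~ Int
  unify Int ~ Int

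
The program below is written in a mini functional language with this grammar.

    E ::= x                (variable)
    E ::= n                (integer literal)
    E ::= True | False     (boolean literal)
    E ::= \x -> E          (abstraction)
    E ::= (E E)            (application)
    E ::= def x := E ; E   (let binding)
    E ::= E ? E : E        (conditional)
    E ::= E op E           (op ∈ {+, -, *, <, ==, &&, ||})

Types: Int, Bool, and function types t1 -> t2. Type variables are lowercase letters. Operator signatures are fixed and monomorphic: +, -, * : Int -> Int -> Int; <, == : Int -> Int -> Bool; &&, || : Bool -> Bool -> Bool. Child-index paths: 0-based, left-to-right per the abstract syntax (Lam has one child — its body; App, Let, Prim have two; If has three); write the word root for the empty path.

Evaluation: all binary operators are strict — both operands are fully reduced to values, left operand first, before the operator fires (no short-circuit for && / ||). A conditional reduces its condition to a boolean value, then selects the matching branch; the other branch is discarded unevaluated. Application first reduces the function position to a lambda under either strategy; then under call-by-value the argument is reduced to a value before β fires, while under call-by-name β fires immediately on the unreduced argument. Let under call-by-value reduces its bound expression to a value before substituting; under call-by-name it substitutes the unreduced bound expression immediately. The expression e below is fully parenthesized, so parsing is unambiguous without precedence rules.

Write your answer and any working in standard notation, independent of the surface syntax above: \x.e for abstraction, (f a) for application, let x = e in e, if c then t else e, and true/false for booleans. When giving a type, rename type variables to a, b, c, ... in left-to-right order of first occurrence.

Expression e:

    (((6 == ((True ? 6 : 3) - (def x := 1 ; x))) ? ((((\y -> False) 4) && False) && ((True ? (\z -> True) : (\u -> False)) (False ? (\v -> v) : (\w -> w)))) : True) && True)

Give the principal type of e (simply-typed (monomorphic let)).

Trace:
  unify Int ~ Int
  unify Bool ~ Bool
  unify Int ~ Int
  unify Int ~ Int
let x : Int
x : Int
  unify Int ~ Int
  unify Int ~ Int
  unify Bool ~ Bool
\y._ : a -> Bool
  unify a -> Bool ~ Int -> b
  unify a ~ Int
  unify Bool ~ b
_ _ : Bool
  unify Bool ~ Bool
  unify Bool ~ Bool
  unify Bool ~ Bool
  unify Bool ~ Bool
\z._ : c -> Bool
\u._ : d -> Bool
  unify c -> Bool ~ d -> Bool
  unify c ~ d
  unify Bool ~ Bool
  unify Bool ~ Bool
v : e
\v._ : e -> e
w : f
\w._ : f -> f
  unify e -> e ~ f -> f
  unify e ~ f
  unify f ~ f
  unify d -> Bool ~ (f -> f) -> g
  unify d ~ f -> f
  unify Bool ~ g
_ _ : Bool
  unify Bool ~ Bool
  unify Bool ~ Bool
  unify Bool ~ Bool
  unify Bool ~ Bool

Answer: Bool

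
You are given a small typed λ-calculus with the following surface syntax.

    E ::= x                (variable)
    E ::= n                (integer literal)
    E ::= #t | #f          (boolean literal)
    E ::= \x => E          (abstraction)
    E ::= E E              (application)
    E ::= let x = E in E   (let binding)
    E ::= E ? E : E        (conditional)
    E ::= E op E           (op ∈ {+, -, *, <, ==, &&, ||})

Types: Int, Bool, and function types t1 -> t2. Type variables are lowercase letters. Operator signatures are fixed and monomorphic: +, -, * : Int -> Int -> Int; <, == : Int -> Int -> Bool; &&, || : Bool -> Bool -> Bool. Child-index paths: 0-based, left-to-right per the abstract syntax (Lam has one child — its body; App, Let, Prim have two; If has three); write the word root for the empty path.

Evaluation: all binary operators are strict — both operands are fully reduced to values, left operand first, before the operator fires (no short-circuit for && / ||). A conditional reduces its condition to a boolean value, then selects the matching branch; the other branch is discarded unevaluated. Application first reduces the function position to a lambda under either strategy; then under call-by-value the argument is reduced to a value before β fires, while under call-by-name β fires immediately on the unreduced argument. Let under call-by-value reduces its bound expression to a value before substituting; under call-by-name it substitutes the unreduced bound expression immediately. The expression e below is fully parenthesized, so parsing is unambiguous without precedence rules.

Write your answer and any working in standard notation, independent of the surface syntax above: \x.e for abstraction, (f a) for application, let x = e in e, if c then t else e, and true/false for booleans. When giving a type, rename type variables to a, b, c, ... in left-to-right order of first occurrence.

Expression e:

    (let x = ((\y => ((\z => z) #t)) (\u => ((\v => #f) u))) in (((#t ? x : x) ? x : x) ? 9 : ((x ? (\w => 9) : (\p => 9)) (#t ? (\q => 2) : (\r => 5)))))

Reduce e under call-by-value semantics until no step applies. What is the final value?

Trace:
step 0: (let x = ((\y.((\z.z) true)) (\u.((\v.false) u))) in (if (if (if true then x else x) then x else x) then 9 else ((if x then (\w.9) else (\p.9)) (if true then (\q.2) else (\r.5)))))
step 1: [beta@0] (let x = ((\z.z) true) in (if (if (if true then x else x) then x else x) then 9 else ((if x then (\w.9) else (\p.9)) (if true then (\q.2) else (\r.5)))))
step 2: [beta@0] (let x = true in (if (if (if true then x else x) then x else x) then 9 else ((if x then (\w.9) else (\p.9)) (if true then (\q.2) else (\r.5)))))
step 3: [let@root] (if (if (if true then true else true) then true else true) then 9 else ((if true then (\w.9) else (\p.9)) (if true then (\q.2) else (\r.5))))
step 4: [if@0.0] (if (if true then true else true) then 9 else ((if true then (\w.9) else (\p.9)) (if true then (\q.2) else (\r.5))))
step 5: [if@0] (if true then 9 else ((if true then (\w.9) else (\p.9)) (if true then (\q.2) else (\r.5))))
step 6: [if@root] 9

Answer: 9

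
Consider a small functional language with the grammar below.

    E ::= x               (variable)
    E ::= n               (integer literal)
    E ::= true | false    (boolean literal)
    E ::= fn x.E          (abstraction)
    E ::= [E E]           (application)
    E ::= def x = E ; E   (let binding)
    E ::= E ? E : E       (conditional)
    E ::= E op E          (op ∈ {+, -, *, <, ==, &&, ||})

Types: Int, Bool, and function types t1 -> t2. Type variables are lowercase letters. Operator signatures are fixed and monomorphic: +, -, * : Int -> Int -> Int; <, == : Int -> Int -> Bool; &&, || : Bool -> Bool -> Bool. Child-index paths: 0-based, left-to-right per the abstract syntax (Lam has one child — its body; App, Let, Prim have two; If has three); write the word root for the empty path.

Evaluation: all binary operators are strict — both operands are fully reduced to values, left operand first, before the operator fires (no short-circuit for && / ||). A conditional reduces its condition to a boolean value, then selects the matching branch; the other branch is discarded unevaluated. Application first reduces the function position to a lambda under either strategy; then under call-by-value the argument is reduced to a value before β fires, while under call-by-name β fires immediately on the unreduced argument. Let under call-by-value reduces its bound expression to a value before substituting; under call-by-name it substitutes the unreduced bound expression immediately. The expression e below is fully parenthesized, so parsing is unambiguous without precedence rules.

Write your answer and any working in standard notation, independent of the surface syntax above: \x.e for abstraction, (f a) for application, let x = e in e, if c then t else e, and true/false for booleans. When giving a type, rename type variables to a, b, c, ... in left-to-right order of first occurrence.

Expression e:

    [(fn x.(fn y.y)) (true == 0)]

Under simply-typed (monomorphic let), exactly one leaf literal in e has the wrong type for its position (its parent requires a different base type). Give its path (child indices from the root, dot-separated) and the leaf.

Working:
y : b
\y._ : b -> b
\x._ : a -> b -> b
  unify Bool ~ Int
  FAIL: mismatch Bool ~ Int

Answer: 1.0 : true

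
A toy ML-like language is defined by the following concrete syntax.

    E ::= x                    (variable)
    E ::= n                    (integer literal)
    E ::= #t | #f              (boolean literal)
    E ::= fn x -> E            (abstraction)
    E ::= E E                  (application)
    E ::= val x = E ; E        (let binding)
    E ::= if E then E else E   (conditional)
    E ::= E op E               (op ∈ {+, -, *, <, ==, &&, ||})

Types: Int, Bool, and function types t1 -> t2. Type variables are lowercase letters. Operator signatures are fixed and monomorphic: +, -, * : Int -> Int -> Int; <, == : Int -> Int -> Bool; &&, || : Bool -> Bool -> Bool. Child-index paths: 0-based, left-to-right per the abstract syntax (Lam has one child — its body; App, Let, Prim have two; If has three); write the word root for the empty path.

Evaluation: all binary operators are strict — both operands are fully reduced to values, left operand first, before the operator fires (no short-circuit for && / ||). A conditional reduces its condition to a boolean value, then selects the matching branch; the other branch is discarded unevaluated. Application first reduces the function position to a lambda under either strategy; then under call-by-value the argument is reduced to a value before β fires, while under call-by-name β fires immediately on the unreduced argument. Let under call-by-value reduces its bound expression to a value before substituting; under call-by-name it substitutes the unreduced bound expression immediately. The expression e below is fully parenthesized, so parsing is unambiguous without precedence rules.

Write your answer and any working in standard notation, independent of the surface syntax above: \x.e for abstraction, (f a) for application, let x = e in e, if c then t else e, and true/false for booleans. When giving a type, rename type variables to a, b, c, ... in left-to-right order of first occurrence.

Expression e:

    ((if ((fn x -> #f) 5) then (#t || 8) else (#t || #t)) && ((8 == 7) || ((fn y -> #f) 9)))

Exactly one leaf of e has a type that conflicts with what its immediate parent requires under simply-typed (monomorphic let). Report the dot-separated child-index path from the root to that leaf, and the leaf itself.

Derivation:
\x._ : a -> Bool
  unify a -> Bool ~ Int -> b
  unify a ~ Int
  unify Bool ~ b
_ _ : Bool
  unify Bool ~ Bool
  unify Bool ~ Bool
  unify Int ~ Bool
  FAIL: mismatch Int ~ Bool

Answer: 0.1.1 : 8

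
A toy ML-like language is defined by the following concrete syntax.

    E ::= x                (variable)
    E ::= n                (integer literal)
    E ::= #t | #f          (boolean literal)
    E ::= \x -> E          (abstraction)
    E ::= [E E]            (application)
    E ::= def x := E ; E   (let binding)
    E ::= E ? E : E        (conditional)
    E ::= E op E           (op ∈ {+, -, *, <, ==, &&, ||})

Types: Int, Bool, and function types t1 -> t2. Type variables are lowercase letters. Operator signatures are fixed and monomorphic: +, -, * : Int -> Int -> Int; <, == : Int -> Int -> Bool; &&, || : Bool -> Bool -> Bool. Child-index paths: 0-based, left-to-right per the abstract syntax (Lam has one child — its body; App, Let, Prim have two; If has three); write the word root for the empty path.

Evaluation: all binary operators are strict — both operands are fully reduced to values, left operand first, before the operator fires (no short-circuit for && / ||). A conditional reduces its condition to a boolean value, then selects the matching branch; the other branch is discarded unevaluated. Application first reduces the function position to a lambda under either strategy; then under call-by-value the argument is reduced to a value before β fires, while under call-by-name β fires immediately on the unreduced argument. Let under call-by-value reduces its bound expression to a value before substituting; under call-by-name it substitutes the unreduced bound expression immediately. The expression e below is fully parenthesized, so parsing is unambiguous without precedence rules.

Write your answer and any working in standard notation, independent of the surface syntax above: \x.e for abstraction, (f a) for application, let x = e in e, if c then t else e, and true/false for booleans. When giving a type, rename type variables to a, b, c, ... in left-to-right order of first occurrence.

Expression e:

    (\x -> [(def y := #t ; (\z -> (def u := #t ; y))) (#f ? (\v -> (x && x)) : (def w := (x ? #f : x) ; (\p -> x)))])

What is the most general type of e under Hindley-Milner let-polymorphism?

Derivation:
let y : Bool
let u : Bool
y : Bool
\z._ : b -> Bool
  unify Bool ~ Bool
x : a
  unify a ~ Bool
x : Bool
  unify Bool ~ Bool
\v._ : c -> Bool
x : Bool
  unify Bool ~ Bool
x : Bool
  unify Bool ~ Bool
let w : Bool
x : Bool
\p._ : d -> Bool
  unify c -> Bool ~ d -> Bool
  unify c ~ d
  unify Bool ~ Bool
  unify b -> Bool ~ (d -> Bool) -> e
  unify b ~ d -> Bool
  unify Bool ~ e
_ _ : Bool
\x._ : Bool -> Bool

Answer: Bool -> Bool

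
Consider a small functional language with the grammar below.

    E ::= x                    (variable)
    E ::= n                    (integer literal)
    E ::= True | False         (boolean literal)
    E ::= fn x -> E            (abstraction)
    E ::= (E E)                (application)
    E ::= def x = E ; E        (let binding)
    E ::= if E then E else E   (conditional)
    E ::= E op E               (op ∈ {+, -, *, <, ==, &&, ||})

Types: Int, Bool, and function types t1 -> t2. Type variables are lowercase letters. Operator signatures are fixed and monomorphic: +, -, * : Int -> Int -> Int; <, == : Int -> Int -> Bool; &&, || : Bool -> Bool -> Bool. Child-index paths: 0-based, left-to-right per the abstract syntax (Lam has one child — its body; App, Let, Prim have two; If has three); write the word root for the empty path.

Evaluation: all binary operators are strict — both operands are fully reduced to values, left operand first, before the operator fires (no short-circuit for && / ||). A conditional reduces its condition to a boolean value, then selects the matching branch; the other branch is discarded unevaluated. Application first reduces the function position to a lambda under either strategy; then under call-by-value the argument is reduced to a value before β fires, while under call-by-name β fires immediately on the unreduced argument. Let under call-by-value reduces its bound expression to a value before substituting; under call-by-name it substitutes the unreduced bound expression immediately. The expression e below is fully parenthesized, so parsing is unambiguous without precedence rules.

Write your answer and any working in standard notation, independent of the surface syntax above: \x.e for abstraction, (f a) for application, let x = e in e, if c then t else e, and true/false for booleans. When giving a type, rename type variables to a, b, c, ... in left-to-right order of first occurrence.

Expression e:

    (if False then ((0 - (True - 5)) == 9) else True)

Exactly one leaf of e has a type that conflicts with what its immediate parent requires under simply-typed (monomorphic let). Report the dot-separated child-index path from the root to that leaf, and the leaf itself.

Working:
  unify Bool ~ Bool
  unify Int ~ Int
  unify Bool ~ Int
  FAIL: mismatch Bool ~ Int

Answer: 1.0.1.0 : true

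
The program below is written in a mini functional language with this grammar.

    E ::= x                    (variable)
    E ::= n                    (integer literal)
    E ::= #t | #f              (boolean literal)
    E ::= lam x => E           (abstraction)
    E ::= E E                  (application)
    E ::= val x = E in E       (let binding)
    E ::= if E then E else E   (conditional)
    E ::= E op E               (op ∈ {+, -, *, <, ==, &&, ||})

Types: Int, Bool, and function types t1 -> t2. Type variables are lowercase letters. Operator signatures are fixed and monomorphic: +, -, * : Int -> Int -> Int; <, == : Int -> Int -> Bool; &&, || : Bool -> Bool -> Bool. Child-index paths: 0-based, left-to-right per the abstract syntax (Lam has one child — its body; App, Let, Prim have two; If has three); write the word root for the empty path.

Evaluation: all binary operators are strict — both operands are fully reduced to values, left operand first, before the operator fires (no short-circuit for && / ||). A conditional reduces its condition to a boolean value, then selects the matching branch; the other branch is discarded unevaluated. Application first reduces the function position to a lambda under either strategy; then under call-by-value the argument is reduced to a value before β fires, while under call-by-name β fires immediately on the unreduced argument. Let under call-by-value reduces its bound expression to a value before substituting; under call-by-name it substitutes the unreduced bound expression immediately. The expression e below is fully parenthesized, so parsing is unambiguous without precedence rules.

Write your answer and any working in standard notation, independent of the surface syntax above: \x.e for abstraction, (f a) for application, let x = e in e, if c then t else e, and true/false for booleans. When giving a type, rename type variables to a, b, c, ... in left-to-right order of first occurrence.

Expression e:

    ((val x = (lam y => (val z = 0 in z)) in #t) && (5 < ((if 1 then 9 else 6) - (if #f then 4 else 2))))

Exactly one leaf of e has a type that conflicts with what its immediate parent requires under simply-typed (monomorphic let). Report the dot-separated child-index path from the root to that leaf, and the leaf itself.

Answer: 1.1.0.0 : 1

Trace:
let z : Int
z : Int
\y._ : a -> Int
let x : a -> Int
  unify Bool ~ Bool
  unify Int ~ Int
  unify Int ~ Bool
  FAIL: mismatch Int ~ Bool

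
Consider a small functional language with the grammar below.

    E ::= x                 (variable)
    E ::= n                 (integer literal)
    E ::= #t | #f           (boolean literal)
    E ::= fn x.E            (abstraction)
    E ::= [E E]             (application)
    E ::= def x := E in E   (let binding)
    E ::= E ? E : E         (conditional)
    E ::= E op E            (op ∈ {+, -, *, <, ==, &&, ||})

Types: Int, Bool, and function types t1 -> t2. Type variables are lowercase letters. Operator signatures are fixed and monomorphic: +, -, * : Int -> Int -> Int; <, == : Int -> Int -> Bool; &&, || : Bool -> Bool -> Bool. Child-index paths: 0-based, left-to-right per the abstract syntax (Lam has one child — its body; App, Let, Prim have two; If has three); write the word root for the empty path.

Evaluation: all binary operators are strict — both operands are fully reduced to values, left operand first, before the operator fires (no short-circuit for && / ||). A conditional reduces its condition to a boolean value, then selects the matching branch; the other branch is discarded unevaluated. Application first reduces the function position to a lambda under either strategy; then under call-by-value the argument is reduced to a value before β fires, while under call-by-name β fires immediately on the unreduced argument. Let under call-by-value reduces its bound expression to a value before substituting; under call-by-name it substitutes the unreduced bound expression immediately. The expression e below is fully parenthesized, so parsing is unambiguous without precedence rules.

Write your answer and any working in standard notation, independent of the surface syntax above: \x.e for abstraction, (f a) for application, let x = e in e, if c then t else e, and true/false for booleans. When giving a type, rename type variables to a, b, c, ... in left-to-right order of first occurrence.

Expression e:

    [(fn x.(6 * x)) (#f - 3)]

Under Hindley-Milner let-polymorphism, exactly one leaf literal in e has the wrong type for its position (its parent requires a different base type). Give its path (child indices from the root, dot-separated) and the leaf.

Answer: 1.0 : false

Trace:
  unify Int ~ Int
x : a
  unify a ~ Int
\x._ : Int -> Int
  unify Bool ~ Int
  FAIL: mismatch Bool ~ Int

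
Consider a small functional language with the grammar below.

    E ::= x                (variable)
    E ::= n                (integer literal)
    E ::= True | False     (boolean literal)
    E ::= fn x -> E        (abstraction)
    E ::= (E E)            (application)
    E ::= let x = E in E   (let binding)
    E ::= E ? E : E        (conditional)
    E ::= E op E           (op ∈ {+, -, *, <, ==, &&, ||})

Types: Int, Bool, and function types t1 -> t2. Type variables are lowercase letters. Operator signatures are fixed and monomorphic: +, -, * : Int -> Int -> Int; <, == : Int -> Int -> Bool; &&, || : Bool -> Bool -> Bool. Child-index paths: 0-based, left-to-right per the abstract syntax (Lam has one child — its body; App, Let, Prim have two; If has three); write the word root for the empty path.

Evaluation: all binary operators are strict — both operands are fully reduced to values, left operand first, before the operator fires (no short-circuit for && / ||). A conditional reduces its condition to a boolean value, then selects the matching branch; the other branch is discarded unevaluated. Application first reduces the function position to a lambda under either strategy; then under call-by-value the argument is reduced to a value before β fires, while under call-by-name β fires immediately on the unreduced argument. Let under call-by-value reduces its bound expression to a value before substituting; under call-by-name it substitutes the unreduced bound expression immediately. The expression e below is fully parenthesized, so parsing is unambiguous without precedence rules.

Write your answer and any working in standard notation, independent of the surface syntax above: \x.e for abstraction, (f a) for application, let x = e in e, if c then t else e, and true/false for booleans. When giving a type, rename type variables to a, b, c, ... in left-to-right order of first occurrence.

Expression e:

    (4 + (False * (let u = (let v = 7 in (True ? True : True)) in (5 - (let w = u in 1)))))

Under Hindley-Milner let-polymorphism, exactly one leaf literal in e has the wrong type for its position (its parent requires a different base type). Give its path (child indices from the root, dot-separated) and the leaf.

Answer: 1.0 : false

Working:
  unify Int ~ Int
  unify Bool ~ Int
  FAIL: mismatch Bool ~ Int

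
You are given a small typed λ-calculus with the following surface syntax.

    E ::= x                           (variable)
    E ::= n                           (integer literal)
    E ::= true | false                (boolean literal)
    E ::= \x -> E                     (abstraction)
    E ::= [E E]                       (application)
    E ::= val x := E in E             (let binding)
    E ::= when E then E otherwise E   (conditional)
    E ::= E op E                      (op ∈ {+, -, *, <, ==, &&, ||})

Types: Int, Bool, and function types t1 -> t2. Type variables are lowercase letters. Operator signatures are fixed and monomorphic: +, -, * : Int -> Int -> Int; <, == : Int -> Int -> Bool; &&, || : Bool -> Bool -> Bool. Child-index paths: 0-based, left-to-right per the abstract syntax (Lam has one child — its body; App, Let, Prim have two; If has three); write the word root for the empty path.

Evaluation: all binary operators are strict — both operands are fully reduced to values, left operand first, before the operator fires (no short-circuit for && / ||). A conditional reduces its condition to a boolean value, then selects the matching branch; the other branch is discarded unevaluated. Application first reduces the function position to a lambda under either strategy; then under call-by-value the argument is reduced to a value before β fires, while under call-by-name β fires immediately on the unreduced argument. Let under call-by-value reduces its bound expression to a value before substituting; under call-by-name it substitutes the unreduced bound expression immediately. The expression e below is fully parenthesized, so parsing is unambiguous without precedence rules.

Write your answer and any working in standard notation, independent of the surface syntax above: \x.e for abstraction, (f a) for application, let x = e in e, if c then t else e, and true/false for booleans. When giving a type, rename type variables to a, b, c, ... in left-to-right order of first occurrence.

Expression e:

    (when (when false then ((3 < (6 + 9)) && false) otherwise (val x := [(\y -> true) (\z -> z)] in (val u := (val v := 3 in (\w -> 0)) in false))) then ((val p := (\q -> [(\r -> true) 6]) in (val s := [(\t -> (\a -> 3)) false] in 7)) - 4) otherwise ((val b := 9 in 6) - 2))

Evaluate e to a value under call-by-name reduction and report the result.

Derivation:
step 0: (if (if false then ((3 < (6 + 9)) && false) else (let x = ((\y.true) (\z.z)) in (let u = (let v = 3 in (\w.0)) in false))) then ((let p = (\q.((\r.true) 6)) in (let s = ((\t.(\a.3)) false) in 7)) - 4) else ((let b = 9 in 6) - 2))
step 1: [if@0] (if (let x = ((\y.true) (\z.z)) in (let u = (let v = 3 in (\w.0)) in false)) then ((let p = (\q.((\r.true) 6)) in (let s = ((\t.(\a.3)) false) in 7)) - 4) else ((let b = 9 in 6) - 2))
step 2: [let@0] (if (let u = (let v = 3 in (\w.0)) in false) then ((let p = (\q.((\r.true) 6)) in (let s = ((\t.(\a.3)) false) in 7)) - 4) else ((let b = 9 in 6) - 2))
step 3: [let@0] (if false then ((let p = (\q.((\r.true) 6)) in (let s = ((\t.(\a.3)) false) in 7)) - 4) else ((let b = 9 in 6) - 2))
step 4: [if@root] ((let b = 9 in 6) - 2)
step 5: [let@0] (6 - 2)
step 6: [delta@root] 4

Answer: 4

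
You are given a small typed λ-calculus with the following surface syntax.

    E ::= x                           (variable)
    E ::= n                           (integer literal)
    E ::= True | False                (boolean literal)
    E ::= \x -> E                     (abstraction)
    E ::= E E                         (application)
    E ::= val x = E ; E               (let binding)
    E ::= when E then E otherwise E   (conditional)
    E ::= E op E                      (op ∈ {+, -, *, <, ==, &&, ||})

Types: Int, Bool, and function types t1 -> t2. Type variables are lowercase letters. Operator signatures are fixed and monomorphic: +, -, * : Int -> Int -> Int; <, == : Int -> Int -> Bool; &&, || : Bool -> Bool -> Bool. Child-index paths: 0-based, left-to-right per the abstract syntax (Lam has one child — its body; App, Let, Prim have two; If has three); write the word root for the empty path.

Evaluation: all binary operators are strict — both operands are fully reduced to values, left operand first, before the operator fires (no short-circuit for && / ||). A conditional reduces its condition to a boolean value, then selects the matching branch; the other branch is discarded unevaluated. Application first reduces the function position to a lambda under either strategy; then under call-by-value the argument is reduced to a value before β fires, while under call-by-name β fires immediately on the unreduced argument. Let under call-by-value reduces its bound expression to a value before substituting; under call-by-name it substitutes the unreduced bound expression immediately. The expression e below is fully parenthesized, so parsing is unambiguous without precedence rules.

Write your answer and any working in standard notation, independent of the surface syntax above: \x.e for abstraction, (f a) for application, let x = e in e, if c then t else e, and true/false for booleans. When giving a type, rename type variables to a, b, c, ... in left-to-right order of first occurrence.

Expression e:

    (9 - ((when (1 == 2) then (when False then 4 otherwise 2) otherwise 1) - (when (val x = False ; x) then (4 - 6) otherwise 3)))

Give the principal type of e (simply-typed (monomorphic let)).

Working:
  unify Int ~ Int
  unify Int ~ Int
  unify Int ~ Int
  unify Bool ~ Bool
  unify Bool ~ Bool
  unify Int ~ Int
  unify Int ~ Int
  unify Int ~ Int
let x : Bool
x : Bool
  unify Bool ~ Bool
  unify Int ~ Int
  unify Int ~ Int
  unify Int ~ Int
  unify Int ~ Int
  unify Int ~ Int

Answer: Int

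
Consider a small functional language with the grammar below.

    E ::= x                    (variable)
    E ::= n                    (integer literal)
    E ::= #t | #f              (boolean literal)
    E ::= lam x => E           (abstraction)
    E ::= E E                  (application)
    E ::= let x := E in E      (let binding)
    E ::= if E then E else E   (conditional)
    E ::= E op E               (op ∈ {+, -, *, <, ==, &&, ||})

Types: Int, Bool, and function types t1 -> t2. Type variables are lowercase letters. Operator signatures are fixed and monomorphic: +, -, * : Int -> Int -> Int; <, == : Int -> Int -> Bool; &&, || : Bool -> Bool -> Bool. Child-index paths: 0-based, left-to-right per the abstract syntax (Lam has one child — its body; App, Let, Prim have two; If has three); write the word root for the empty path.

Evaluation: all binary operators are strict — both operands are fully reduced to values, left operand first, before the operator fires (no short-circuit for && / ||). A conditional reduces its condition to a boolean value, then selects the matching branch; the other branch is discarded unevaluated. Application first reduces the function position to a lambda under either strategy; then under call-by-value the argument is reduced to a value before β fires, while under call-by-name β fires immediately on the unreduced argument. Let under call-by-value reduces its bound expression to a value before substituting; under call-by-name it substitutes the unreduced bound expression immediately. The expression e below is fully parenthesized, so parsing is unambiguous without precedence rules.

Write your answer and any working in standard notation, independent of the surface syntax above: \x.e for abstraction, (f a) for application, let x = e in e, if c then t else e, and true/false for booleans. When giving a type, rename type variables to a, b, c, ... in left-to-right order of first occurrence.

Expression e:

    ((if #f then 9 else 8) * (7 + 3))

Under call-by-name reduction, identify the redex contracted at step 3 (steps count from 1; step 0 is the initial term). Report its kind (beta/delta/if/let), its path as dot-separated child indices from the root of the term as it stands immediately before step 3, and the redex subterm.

Answer: delta at root : (8 * 10)

Trace:
step 0: ((if false then 9 else 8) * (7 + 3))
step 1: [if@0] (8 * (7 + 3))
step 2: [delta@1] (8 * 10)
step 3: [delta@root] 80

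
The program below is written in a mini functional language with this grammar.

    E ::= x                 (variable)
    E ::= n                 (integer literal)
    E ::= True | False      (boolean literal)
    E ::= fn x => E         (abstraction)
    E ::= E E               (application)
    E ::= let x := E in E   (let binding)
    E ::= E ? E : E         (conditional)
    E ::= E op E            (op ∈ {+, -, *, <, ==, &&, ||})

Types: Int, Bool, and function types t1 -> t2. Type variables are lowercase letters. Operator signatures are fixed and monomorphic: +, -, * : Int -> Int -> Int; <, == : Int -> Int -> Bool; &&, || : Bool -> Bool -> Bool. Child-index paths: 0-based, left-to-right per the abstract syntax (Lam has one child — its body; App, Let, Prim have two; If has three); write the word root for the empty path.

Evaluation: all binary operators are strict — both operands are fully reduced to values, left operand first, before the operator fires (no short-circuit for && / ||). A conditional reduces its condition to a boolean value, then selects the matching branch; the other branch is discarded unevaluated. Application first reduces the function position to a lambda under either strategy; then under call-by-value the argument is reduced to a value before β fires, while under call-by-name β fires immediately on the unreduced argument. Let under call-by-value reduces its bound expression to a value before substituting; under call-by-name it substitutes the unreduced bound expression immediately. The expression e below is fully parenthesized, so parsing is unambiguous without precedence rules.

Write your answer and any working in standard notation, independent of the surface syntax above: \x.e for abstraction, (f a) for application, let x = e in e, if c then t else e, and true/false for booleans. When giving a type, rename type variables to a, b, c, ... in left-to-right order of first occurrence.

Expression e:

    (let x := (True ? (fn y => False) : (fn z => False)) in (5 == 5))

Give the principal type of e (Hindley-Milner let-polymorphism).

Answer: Bool

Derivation:
  unify Bool ~ Bool
\y._ : a -> Bool
\z._ : b -> Bool
  unify a -> Bool ~ b -> Bool
  unify a ~ b
  unify Bool ~ Bool
let x : forall. b -> Bool
  unify Int ~ Int
  unify Int ~ Int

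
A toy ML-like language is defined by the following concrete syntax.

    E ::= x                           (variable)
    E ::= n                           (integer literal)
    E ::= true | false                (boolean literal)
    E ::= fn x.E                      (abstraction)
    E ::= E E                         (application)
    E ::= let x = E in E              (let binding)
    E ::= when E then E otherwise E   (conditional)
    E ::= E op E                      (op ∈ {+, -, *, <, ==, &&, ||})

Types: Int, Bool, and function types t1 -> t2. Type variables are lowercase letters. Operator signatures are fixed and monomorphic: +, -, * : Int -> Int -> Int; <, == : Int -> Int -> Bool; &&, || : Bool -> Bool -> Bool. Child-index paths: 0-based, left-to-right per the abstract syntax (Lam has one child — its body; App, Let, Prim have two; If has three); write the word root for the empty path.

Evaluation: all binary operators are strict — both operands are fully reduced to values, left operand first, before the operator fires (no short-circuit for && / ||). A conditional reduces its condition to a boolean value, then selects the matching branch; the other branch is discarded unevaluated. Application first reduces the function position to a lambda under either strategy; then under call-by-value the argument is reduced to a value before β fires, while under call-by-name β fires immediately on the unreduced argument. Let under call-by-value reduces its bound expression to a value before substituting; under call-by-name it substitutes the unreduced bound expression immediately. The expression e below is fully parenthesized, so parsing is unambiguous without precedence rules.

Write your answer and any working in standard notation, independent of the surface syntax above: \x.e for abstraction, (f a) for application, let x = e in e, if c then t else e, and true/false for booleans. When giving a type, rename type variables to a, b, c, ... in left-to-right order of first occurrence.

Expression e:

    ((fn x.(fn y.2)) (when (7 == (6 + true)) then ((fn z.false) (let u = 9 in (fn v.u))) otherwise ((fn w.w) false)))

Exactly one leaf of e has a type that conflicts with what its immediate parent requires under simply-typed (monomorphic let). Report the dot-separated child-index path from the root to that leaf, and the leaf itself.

Derivation:
\y._ : b -> Int
\x._ : a -> b -> Int
  unify Int ~ Int
  unify Int ~ Int
  unify Bool ~ Int
  FAIL: mismatch Bool ~ Int

Answer: 1.0.1.1 : true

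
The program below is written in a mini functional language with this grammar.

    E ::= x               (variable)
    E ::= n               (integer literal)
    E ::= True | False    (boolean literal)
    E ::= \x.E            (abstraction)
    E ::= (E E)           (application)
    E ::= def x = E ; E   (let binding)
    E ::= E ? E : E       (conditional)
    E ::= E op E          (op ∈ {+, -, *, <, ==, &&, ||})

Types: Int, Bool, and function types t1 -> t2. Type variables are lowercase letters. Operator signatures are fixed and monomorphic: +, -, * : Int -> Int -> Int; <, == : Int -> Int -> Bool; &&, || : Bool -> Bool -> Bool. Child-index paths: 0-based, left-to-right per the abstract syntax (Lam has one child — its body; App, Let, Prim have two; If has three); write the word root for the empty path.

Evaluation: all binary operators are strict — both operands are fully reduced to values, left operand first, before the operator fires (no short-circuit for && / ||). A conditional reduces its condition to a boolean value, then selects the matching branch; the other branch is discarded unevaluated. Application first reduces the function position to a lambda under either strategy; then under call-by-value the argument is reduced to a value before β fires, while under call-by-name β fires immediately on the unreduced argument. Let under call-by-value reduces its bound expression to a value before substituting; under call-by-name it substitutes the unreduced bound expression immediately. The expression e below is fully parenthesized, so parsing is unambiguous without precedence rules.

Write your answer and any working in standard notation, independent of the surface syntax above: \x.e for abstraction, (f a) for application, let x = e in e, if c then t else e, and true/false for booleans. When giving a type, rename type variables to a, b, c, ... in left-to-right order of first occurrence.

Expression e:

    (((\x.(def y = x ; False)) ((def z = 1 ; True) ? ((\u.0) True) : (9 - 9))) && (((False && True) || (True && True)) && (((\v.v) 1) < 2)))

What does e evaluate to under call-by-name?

Working:
step 0: (((\x.(let y = x in false)) (if (let z = 1 in true) then ((\u.0) true) else (9 - 9))) && (((false && true) || (true && true)) && (((\v.v) 1) < 2)))
step 1: [beta@0] ((let y = (if (let z = 1 in true) then ((\u.0) true) else (9 - 9)) in false) && (((false && true) || (true && true)) && (((\v.v) 1) < 2)))
step 2: [let@0] (false && (((false && true) || (true && true)) && (((\v.v) 1) < 2)))
step 3: [delta@1.0.0] (false && ((false || (true && true)) && (((\v.v) 1) < 2)))
step 4: [delta@1.0.1] (false && ((false || true) && (((\v.v) 1) < 2)))
step 5: [delta@1.0] (false && (true && (((\v.v) 1) < 2)))
step 6: [beta@1.1.0] (false && (true && (1 < 2)))
step 7: [delta@1.1] (false && (true && true))
step 8: [delta@1] (false && true)
step 9: [delta@root] false

Answer: false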